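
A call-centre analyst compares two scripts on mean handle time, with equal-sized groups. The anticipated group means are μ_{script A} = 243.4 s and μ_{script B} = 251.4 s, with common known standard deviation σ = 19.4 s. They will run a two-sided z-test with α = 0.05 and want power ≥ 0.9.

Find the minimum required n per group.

n = 124 per group

Standardized effect: d = |μ_{script A} − μ_{script B}| / σ = |243.4 − 251.4| / 19.4 = 0.4124
For power 0.9 need Φ(δ − z_{0.025}) = 0.9, so δ = z_{0.025} + z_{0.10} = 1.960 + 1.282 = 3.242.
(The Φ(−δ − z_{α/2}) term is vanishingly small for δ > 0 and is dropped in the standard sample-size formula.)
δ = d·√(n/2) ⇒ n = 2(δ/d)² = 2 × (3.242 / 0.4124)² = 123.58.
Round up to the next whole unit.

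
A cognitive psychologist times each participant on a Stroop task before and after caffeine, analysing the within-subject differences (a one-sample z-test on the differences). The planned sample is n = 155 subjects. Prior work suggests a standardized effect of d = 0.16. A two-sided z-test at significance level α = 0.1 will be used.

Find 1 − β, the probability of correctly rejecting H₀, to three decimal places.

Noncentrality parameter: δ = d·√n = 0.16 × √155 = 1.9920
Critical value for a two-sided test at α = 0.1: z_{α/2} = 1.645.
Power = Φ(δ − 1.645) + Φ(−δ − 1.645) = Φ(0.347) + Φ(-3.637) = 0.6358 + 0.0001 = 0.6359.

Power ≈ 0.636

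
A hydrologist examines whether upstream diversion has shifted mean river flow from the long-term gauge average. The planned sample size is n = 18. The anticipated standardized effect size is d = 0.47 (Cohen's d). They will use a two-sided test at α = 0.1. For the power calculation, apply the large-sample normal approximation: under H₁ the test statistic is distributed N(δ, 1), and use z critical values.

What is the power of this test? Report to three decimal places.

Power ≈ 0.637

Noncentrality parameter: δ = d·√n = 0.47 × √18 = 1.9940
Two-sided α = 0.1 → critical value z_{0.05} = 1.645.
Power = Φ(δ − 1.645) + Φ(−δ − 1.645) = Φ(0.349) + Φ(-3.639) = 0.6365 + 0.0001 = 0.6367.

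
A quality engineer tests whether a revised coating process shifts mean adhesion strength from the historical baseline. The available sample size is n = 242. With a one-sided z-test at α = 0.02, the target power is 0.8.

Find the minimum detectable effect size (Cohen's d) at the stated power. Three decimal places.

d ≈ 0.186

Required noncentrality: δ = z_{0.02} + z_{0.20} = 2.054 + 0.842 = 2.895.
δ = d·√n ⇒ d = δ/√n = 2.895/√242 = 0.1861.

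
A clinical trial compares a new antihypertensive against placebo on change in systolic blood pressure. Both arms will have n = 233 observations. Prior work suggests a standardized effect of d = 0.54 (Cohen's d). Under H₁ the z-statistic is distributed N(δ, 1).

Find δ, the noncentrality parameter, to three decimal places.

The noncentrality parameter scales effect size by the design's sample-size factor: δ = d·√(n/2) = 0.54 × √(233/2) = 5.8285

δ ≈ 5.828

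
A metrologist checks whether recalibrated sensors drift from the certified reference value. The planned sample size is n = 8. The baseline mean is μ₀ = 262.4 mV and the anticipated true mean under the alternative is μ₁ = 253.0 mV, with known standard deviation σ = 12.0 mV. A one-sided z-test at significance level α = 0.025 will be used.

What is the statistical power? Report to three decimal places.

Power ≈ 0.601

Standardized effect: d = |μ₁ − μ₀| / σ = |253.0 − 262.4| / 12.0 = 0.7833
Noncentrality parameter: δ = d·√n = 0.7833 × √8 = 2.2156
One-sided α = 0.025 → critical value z_{0.025} = 1.960.
Power = P(Z > 1.960 − δ) = Φ(0.256) = 0.6009.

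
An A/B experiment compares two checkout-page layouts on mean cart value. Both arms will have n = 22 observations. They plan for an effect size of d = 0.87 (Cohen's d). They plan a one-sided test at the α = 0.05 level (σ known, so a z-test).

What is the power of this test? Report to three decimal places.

Noncentrality parameter: δ = d·√(n/2) = 0.87 × √(22/2) = 2.8855
Critical value for a one-sided test at α = 0.05: z_α = 1.645.
Power = Φ(δ − 1.645) = Φ(1.241) = 0.8926.

Power ≈ 0.893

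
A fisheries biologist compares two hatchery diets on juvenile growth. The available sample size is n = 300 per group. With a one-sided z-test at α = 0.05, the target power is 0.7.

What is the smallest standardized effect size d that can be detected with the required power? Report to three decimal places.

d ≈ 0.177

Required noncentrality: δ = z_{0.05} + z_{0.30} = 1.645 + 0.524 = 2.169.
δ = d·√(n/2) ⇒ d = δ/√(n/2) = 2.169/√(300/2) = 0.1771.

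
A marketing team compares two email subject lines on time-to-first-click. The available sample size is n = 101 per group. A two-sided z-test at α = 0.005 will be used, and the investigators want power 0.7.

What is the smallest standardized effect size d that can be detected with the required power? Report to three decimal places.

d ≈ 0.469

Required noncentrality: δ = z_{0.0025} + z_{0.30} = 2.807 + 0.524 = 3.331.
(The second rejection-region term Φ(−δ − z_{α/2}) is negligible and dropped.)
δ = d·√(n/2) ⇒ d = δ/√(n/2) = 3.331/√(101/2) = 0.4688.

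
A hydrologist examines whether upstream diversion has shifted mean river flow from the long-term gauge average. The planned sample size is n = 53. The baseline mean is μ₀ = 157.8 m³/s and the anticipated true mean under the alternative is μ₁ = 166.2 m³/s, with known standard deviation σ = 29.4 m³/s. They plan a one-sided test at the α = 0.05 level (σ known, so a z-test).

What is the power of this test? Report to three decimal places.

Standardized effect: d = |μ₁ − μ₀| / σ = |166.2 − 157.8| / 29.4 = 0.2857
Noncentrality parameter: δ = d·√n = 0.2857 × √53 = 2.0800
One-sided α = 0.05 → critical value z_{0.05} = 1.645.
Power = Φ(δ − 1.645) = Φ(0.435) = 0.6683.

Power ≈ 0.668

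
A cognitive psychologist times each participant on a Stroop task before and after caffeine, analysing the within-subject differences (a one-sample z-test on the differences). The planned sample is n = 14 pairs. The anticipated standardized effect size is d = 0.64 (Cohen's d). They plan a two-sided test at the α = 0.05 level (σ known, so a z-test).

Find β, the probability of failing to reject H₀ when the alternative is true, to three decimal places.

β ≈ 0.332

Noncentrality parameter: δ = d·√n = 0.64 × √14 = 2.3947
Critical value for a two-sided test at α = 0.05: z_{α/2} = 1.960.
Power = Φ(δ − 1.960) + Φ(−δ − 1.960) = Φ(0.435) + Φ(-4.355) = 0.6681 + 0.0000 = 0.6681.
Type II error: β = 1 − power = 1 − 0.6681 = 0.3319.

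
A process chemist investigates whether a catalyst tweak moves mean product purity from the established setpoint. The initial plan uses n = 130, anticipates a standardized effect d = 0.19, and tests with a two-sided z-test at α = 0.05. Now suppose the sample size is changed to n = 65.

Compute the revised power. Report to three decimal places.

With n = 65: δ = d·√n = 0.19 × √65 = 1.5318. Critical value z_{0.025} = 1.960.
Revised power = Φ(δ − 1.960) + Φ(−δ − 1.960) = Φ(-0.428) + Φ(-3.492) = 0.3343 + 0.0002 = 0.3345.

Power ≈ 0.335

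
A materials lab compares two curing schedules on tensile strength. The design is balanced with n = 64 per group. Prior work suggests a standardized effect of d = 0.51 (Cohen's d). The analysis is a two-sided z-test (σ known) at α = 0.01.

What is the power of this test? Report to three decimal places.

Noncentrality parameter: δ = d·√(n/2) = 0.51 × √(64/2) = 2.8850
Two-sided α = 0.01 → critical value z_{0.005} = 2.576.
Power = Φ(δ − 2.576) + Φ(−δ − 2.576) = Φ(0.309) + Φ(-5.461) = 0.6214 + 0.0000 = 0.6214.

Power ≈ 0.621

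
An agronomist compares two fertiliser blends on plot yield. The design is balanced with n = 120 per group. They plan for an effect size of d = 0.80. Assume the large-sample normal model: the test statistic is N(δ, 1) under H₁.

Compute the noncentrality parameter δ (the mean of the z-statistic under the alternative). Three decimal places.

δ = d·√(n/2) = 0.80 × √(120/2) = 6.1968

δ ≈ 6.197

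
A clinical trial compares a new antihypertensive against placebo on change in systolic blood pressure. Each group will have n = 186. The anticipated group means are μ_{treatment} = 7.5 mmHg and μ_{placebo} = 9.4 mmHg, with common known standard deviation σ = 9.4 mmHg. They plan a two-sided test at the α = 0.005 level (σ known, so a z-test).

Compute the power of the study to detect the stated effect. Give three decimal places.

Power ≈ 0.196

Standardized effect: d = |μ_{treatment} − μ_{placebo}| / σ = |7.5 − 9.4| / 9.4 = 0.2021
Noncentrality parameter: δ = d·√(n/2) = 0.2021 × √(186/2) = 1.9492
Critical value for a two-sided test at α = 0.005: z_{α/2} = 2.807.
Power = Φ(δ − 2.807) + Φ(−δ − 2.807) = Φ(-0.858) + Φ(-4.756) = 0.1955 + 0.0000 = 0.1955.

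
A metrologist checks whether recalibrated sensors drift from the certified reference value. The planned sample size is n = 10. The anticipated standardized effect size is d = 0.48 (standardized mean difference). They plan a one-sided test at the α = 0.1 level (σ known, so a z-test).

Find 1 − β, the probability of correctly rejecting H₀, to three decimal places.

Noncentrality parameter: δ = d·√n = 0.48 × √10 = 1.5179
Critical value for a one-sided test at α = 0.1: z_α = 1.282.
Power = Φ(δ − 1.282) = Φ(0.236) = 0.5934.

Power ≈ 0.593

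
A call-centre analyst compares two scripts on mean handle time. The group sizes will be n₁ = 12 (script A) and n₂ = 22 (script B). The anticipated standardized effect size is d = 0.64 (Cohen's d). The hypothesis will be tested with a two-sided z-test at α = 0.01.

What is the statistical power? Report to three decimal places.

Power ≈ 0.214

Noncentrality parameter: δ = d / √(1/n₁ + 1/n₂) = 0.64 / √(1/12 + 1/22) = 1.7834
Critical value for a two-sided test at α = 0.01: z_{α/2} = 2.576.
Power = Φ(δ − 2.576) + Φ(−δ − 2.576) = Φ(-0.792) + Φ(-4.359) = 0.2140 + 0.0000 = 0.2141.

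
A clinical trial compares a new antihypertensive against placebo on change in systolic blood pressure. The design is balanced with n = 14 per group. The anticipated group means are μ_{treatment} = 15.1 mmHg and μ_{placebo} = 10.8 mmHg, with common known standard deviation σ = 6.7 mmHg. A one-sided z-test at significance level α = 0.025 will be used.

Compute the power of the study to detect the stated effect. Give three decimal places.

Standardized effect: d = |μ_{treatment} − μ_{placebo}| / σ = |15.1 − 10.8| / 6.7 = 0.6418
Noncentrality parameter: δ = d·√(n/2) = 0.6418 × √(14/2) = 1.6980
Critical value for a one-sided test at α = 0.025: z_α = 1.960.
Power = P(Z > 1.960 − δ) = Φ(-0.262) = 0.3967.

Power ≈ 0.397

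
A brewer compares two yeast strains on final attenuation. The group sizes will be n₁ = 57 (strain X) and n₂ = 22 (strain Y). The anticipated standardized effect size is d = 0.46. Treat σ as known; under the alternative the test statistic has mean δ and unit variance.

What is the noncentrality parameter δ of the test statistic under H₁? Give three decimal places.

δ ≈ 1.833

The noncentrality parameter scales effect size by the design's sample-size factor: δ = d / √(1/n₁ + 1/n₂) = 0.46 / √(1/57 + 1/22) = 1.8327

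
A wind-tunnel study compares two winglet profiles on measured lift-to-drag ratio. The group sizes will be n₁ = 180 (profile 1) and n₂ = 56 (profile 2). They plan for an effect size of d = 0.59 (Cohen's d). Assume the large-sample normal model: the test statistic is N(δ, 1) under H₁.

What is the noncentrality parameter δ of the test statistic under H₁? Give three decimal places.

δ ≈ 3.856

δ = d / √(1/n₁ + 1/n₂) = 0.59 / √(1/180 + 1/56) = 3.8559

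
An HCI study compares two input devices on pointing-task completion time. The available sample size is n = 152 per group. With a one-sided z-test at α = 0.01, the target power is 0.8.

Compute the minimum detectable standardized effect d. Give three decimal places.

d ≈ 0.363

Need Φ(δ − 2.326) = 0.8, so δ = 2.326 + 0.842 = 3.168.
δ = d·√(n/2) ⇒ d = δ/√(n/2) = 3.168/√(152/2) = 0.3634.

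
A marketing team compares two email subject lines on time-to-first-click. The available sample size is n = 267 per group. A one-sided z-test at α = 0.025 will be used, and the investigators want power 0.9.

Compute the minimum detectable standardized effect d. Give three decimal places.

Need Φ(δ − 1.960) = 0.9, so δ = 1.960 + 1.282 = 3.242.
δ = d·√(n/2) ⇒ d = δ/√(n/2) = 3.242/√(267/2) = 0.2805.

d ≈ 0.281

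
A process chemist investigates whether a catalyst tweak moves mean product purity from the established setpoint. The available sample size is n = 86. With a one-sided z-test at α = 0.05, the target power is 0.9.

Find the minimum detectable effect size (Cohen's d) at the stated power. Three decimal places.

Need Φ(δ − 1.645) = 0.9, so δ = 1.645 + 1.282 = 2.926.
δ = d·√n ⇒ d = δ/√n = 2.926/√86 = 0.3156.

d ≈ 0.316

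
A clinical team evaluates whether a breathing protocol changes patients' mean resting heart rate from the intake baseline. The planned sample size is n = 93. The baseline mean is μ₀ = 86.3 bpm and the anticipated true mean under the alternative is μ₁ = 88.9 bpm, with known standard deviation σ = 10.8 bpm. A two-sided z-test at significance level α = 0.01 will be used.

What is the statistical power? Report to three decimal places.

Power ≈ 0.400

Standardized effect: d = |μ₁ − μ₀| / σ = |88.9 − 86.3| / 10.8 = 0.2407
Noncentrality parameter: λ = d·√n = 0.2407 × √93 = 2.3216
Two-sided α = 0.01 → critical value z_{0.005} = 2.576.
Power = Φ(λ − 2.576) + Φ(−λ − 2.576) = Φ(-0.254) + Φ(-4.897) = 0.3997 + 0.0000 = 0.3997.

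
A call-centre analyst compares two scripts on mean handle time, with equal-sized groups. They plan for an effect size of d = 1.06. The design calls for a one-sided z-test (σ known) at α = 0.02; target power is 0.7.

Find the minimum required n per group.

Set Φ(δ − 2.054) = 0.7; then δ − 2.054 = Φ⁻¹(0.7) = 0.524, giving δ = 2.578.
δ = d·√(n/2) ⇒ n = 2(δ/d)² = 2 × (2.578 / 1.06)² = 11.83.
Round up to the next whole unit.

n = 12 per group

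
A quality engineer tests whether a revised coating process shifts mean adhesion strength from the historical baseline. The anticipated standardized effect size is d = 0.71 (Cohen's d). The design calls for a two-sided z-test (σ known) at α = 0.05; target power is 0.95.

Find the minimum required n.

For power 0.95 need Φ(δ − z_{0.025}) = 0.95, so δ = z_{0.025} + z_{0.05} = 1.960 + 1.645 = 3.605.
(The Φ(−δ − z_{α/2}) term is vanishingly small for δ > 0 and is dropped in the standard sample-size formula.)
δ = d·√n ⇒ n = (δ/d)² = (3.605 / 0.71)² = 25.78.
Round up to the next whole unit.

n = 26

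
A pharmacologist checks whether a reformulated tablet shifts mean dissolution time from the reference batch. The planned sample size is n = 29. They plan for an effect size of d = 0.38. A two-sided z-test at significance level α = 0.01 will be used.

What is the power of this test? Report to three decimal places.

Power ≈ 0.298

Noncentrality parameter: δ = d·√n = 0.38 × √29 = 2.0464
Critical value for a two-sided test at α = 0.01: z_{α/2} = 2.576.
Power = Φ(δ − 2.576) + Φ(−δ − 2.576) = Φ(-0.529) + Φ(-4.622) = 0.2982 + 0.0000 = 0.2982.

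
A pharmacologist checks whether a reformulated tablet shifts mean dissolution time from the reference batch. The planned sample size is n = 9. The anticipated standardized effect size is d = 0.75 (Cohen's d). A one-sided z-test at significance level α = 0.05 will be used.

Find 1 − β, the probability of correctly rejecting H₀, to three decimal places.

Noncentrality parameter: λ = d·√n = 0.75 × √9 = 2.2500
One-sided α = 0.05 → critical value z_{0.05} = 1.645.
Power = Φ(λ − 1.645) = Φ(0.605) = 0.7275.

Power ≈ 0.727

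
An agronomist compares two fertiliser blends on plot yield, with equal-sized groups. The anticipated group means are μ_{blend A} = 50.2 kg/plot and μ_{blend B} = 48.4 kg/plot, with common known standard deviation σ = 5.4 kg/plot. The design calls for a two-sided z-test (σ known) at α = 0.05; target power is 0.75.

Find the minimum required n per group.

Standardized effect: d = |μ_{blend A} − μ_{blend B}| / σ = |50.2 − 48.4| / 5.4 = 0.3333
For power 0.75 need Φ(δ − z_{0.025}) = 0.75, so δ = z_{0.025} + z_{0.25} = 1.960 + 0.674 = 2.634.
(For δ > 0 the lower-tail rejection region contributes negligibly to power, so the one-term inversion is standard.)
δ = d·√(n/2) ⇒ n = 2(δ/d)² = 2 × (2.634 / 0.3333)² = 124.93.
Rounding up, n = 125 per group.

n = 125 per group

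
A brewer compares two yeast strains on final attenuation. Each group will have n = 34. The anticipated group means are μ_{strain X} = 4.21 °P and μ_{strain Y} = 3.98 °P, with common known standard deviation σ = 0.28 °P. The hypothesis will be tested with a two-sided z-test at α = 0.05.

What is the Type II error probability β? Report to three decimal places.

Standardized effect: d = |μ_{strain X} − μ_{strain Y}| / σ = |4.21 − 3.98| / 0.28 = 0.8214
Noncentrality parameter: δ = d·√(n/2) = 0.8214 × √(34/2) = 3.3868
Two-sided α = 0.05 → critical value z_{0.025} = 1.960.
Power = Φ(δ − 1.960) + Φ(−δ − 1.960) = Φ(1.427) + Φ(-5.347) = 0.9232 + 0.0000 = 0.9232.
Type II error: β = 1 − power = 1 − 0.9232 = 0.0768.

β ≈ 0.077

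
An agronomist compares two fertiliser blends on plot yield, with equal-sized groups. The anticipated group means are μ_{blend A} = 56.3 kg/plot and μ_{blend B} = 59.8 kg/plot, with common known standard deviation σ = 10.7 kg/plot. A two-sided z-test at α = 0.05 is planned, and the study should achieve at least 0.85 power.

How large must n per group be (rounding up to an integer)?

n = 168 per group

Standardized effect: d = |μ_{blend A} − μ_{blend B}| / σ = |56.3 − 59.8| / 10.7 = 0.3271
Set Φ(δ − 1.960) = 0.85; then δ − 1.960 = Φ⁻¹(0.85) = 1.036, giving δ = 2.996.
(The Φ(−δ − z_{α/2}) term is vanishingly small for δ > 0 and is dropped in the standard sample-size formula.)
δ = d·√(n/2) ⇒ n = 2(δ/d)² = 2 × (2.996 / 0.3271)² = 167.83.
Round up to the next whole unit.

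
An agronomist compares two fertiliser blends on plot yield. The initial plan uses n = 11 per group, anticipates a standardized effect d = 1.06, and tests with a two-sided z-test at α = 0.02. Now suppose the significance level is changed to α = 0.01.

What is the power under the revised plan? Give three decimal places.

Power ≈ 0.464

δ = d·√(n/2) = 1.06 × √(11/2) = 2.4859 (unchanged). New critical value: z_{0.005} = 2.576.
Revised power = Φ(δ − 2.576) + Φ(−δ − 2.576) = Φ(-0.090) + Φ(-5.062) = 0.4642 + 0.0000 = 0.4642.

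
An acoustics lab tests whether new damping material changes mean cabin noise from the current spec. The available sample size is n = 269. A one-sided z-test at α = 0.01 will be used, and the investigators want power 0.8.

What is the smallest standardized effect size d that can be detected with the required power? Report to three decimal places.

d ≈ 0.193

Need Φ(δ − 2.326) = 0.8, so δ = 2.326 + 0.842 = 3.168.
δ = d·√n ⇒ d = δ/√n = 3.168/√269 = 0.1932.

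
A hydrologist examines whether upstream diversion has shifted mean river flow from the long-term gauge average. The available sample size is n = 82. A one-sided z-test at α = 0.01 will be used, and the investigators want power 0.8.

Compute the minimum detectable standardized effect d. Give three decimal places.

d ≈ 0.350

Required noncentrality: δ = z_{0.01} + z_{0.20} = 2.326 + 0.842 = 3.168.
δ = d·√n ⇒ d = δ/√n = 3.168/√82 = 0.3498.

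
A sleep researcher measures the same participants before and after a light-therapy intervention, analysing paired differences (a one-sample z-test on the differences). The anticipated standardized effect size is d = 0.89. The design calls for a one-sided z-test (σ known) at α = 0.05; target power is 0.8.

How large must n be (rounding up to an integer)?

n = 8

For power 0.8 need Φ(δ − z_{0.05}) = 0.8, so δ = z_{0.05} + z_{0.20} = 1.645 + 0.842 = 2.486.
δ = d·√n ⇒ n = (δ/d)² = (2.486 / 0.89)² = 7.81.
Round up to the next whole unit.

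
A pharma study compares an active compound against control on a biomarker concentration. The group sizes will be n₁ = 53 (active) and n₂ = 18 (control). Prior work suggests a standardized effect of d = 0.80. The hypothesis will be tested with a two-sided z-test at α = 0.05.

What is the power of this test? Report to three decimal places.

Noncentrality parameter: δ = d / √(1/n₁ + 1/n₂) = 0.80 / √(1/53 + 1/18) = 2.9325
Critical value for a two-sided test at α = 0.05: z_{α/2} = 1.960.
Power = Φ(δ − 1.960) + Φ(−δ − 1.960) = Φ(0.973) + Φ(-4.892) = 0.8346 + 0.0000 = 0.8346.

Power ≈ 0.835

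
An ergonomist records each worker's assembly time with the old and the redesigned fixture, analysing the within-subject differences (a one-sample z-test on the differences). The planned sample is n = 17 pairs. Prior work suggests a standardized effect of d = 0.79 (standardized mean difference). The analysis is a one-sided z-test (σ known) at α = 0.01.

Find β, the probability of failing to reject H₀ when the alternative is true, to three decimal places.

Noncentrality parameter: δ = d·√n = 0.79 × √17 = 3.2573
One-sided α = 0.01 → critical value z_{0.01} = 2.326.
Power = P(Z > 2.326 − δ) = Φ(0.931) = 0.8240.
Type II error: β = 1 − power = 1 − 0.8240 = 0.1760.

β ≈ 0.176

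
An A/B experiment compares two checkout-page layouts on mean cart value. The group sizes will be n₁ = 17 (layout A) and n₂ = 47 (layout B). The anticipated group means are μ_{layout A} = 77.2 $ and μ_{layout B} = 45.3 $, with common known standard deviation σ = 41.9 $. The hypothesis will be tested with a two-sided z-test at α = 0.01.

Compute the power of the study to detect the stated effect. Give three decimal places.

Standardized effect: d = |μ_{layout A} − μ_{layout B}| / σ = |77.2 − 45.3| / 41.9 = 0.7613
Noncentrality parameter: λ = d / √(1/n₁ + 1/n₂) = 0.7613 / √(1/17 + 1/47) = 2.6900
Two-sided α = 0.01 → critical value z_{0.005} = 2.576.
Power = Φ(λ − 2.576) + Φ(−λ − 2.576) = Φ(0.114) + Φ(-5.266) = 0.5455 + 0.0000 = 0.5455.

Power ≈ 0.545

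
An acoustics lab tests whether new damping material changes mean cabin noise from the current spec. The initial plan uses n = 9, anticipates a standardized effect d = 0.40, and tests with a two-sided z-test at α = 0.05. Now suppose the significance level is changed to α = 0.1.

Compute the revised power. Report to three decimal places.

Power ≈ 0.330

δ = d·√n = 0.40 × √9 = 1.2000 (unchanged). New critical value: z_{0.05} = 1.645.
Revised power = Φ(δ − 1.645) + Φ(−δ − 1.645) = Φ(-0.445) + Φ(-2.845) = 0.3282 + 0.0022 = 0.3304.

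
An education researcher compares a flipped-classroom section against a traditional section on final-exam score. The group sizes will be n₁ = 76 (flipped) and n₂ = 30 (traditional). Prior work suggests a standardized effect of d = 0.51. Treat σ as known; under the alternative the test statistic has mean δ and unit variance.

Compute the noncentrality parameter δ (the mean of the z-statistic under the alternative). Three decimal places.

The noncentrality parameter scales effect size by the design's sample-size factor: δ = d / √(1/n₁ + 1/n₂) = 0.51 / √(1/76 + 1/30) = 2.3653

δ ≈ 2.365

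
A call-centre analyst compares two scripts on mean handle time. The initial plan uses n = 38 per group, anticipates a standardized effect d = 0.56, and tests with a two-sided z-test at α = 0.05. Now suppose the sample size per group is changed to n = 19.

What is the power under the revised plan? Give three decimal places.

Power ≈ 0.408

With n = 19 per group: δ = d·√(n/2) = 0.56 × √(19/2) = 1.7260. Critical value z_{0.025} = 1.960.
Revised power = Φ(δ − 1.960) + Φ(−δ − 1.960) = Φ(-0.234) + Φ(-3.686) = 0.4075 + 0.0001 = 0.4076.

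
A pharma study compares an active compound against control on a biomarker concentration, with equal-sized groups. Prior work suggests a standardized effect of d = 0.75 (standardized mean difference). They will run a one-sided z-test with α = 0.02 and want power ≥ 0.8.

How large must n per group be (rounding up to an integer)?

Set Φ(δ − 2.054) = 0.8; then δ − 2.054 = Φ⁻¹(0.8) = 0.842, giving δ = 2.895.
δ = d·√(n/2) ⇒ n = 2(δ/d)² = 2 × (2.895 / 0.75)² = 29.81.
Round up to the next whole unit.

n = 30 per group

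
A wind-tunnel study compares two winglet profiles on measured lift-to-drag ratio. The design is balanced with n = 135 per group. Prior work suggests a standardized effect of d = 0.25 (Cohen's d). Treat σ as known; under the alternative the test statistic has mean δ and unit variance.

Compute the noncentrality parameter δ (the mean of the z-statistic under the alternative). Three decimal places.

δ ≈ 2.054

The noncentrality parameter scales effect size by the design's sample-size factor: δ = d·√(n/2) = 0.25 × √(135/2) = 2.0540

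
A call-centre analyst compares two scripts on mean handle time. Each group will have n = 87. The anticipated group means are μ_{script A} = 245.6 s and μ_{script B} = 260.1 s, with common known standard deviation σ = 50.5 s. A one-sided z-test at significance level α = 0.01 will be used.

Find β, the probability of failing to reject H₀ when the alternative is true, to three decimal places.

Standardized effect: d = |μ_{script A} − μ_{script B}| / σ = |245.6 − 260.1| / 50.5 = 0.2871
Noncentrality parameter: δ = d·√(n/2) = 0.2871 × √(87/2) = 1.8937
Critical value for a one-sided test at α = 0.01: z_α = 2.326.
Power = Φ(δ − 2.326) = Φ(-0.433) = 0.3327.
Type II error: β = 1 − power = 1 − 0.3327 = 0.6673.

β ≈ 0.667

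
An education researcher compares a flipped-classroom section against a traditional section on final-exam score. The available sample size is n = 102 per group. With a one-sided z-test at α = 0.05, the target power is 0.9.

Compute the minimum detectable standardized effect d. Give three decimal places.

Required noncentrality: δ = z_{0.05} + z_{0.10} = 1.645 + 1.282 = 2.926.
δ = d·√(n/2) ⇒ d = δ/√(n/2) = 2.926/√(102/2) = 0.4098.

d ≈ 0.410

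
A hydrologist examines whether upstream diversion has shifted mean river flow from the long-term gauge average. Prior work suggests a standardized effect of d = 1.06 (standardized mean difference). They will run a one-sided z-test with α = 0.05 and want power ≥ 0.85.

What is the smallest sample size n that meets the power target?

n = 7

For power 0.85 need Φ(δ − z_{0.05}) = 0.85, so δ = z_{0.05} + z_{0.15} = 1.645 + 1.036 = 2.681.
δ = d·√n ⇒ n = (δ/d)² = (2.681 / 1.06)² = 6.40.
Round up to the next whole unit.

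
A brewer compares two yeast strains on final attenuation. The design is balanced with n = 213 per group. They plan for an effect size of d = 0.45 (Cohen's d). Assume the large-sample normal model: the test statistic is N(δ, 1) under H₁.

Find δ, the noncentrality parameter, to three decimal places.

δ = d·√(n/2) = 0.45 × √(213/2) = 4.6439

δ ≈ 4.644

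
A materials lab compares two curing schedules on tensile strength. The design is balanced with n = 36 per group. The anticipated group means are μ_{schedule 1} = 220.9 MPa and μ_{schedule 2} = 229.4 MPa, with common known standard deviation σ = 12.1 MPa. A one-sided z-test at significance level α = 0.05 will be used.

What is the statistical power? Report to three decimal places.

Power ≈ 0.909

Standardized effect: d = |μ_{schedule 1} − μ_{schedule 2}| / σ = |220.9 − 229.4| / 12.1 = 0.7025
Noncentrality parameter: δ = d·√(n/2) = 0.7025 × √(36/2) = 2.9804
Critical value for a one-sided test at α = 0.05: z_α = 1.645.
Power = Φ(δ − 1.645) = Φ(1.336) = 0.9091.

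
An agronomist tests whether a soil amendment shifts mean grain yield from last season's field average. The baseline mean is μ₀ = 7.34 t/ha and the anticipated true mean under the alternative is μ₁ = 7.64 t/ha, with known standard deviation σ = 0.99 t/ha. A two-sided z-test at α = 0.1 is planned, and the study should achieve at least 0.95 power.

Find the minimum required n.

n = 118

Standardized effect: d = |μ₁ − μ₀| / σ = |7.64 − 7.34| / 0.99 = 0.3030
Set Φ(δ − 1.645) = 0.95; then δ − 1.645 = Φ⁻¹(0.95) = 1.645, giving δ = 3.290.
(Ignoring the negligible lower-tail rejection probability gives the usual closed-form inversion.)
δ = d·√n ⇒ n = (δ/d)² = (3.290 / 0.3030)² = 117.85.
Round up to the next whole unit.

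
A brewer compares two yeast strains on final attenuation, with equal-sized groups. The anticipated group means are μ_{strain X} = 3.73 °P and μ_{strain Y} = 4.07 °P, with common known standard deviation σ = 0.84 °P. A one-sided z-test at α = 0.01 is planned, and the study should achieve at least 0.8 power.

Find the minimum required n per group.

Standardized effect: d = |μ_{strain X} − μ_{strain Y}| / σ = |3.73 − 4.07| / 0.84 = 0.4048
Set Φ(δ − 2.326) = 0.8; then δ − 2.326 = Φ⁻¹(0.8) = 0.842, giving δ = 3.168.
δ = d·√(n/2) ⇒ n = 2(δ/d)² = 2 × (3.168 / 0.4048)² = 122.52.
Round up to the next whole unit.

n = 123 per group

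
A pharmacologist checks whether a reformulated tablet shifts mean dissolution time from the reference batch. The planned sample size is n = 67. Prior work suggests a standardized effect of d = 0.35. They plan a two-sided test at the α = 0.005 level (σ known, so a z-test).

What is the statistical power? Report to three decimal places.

Power ≈ 0.523

Noncentrality parameter: δ = d·√n = 0.35 × √67 = 2.8649
Critical value for a two-sided test at α = 0.005: z_{α/2} = 2.807.
Power = Φ(δ − 2.807) + Φ(−δ − 2.807) = Φ(0.058) + Φ(-5.672) = 0.5231 + 0.0000 = 0.5231.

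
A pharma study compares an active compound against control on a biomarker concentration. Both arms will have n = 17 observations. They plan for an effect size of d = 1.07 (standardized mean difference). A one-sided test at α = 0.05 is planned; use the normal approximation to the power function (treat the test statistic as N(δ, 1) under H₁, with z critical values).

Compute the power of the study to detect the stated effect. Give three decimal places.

Power ≈ 0.930

Noncentrality parameter: δ = d·√(n/2) = 1.07 × √(17/2) = 3.1196
One-sided α = 0.05 → critical value z_{0.05} = 1.645.
Power = P(Z > 1.645 − δ) = Φ(1.475) = 0.9299.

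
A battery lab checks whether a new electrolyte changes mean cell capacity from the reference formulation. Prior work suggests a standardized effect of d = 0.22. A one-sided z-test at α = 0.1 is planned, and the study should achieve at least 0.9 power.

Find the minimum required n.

n = 136

Set Φ(δ − 1.282) = 0.9; then δ − 1.282 = Φ⁻¹(0.9) = 1.282, giving δ = 2.563.
δ = d·√n ⇒ n = (δ/d)² = (2.563 / 0.22)² = 135.73.
Round up to the next whole unit.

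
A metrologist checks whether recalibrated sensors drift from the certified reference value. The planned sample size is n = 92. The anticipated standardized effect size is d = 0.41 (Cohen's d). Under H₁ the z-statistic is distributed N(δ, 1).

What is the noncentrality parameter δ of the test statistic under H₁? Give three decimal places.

δ = d·√n = 0.41 × √92 = 3.9326

δ ≈ 3.933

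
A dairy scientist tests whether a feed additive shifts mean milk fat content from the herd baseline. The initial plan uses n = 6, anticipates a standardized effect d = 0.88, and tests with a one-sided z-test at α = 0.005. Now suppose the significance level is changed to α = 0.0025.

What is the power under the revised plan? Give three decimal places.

δ = d·√n = 0.88 × √6 = 2.1556 (unchanged). New critical value: z_{0.0025} = 2.807.
Revised power = P(Z > 2.807 − δ) = Φ(-0.651) = 0.2574.

Power ≈ 0.257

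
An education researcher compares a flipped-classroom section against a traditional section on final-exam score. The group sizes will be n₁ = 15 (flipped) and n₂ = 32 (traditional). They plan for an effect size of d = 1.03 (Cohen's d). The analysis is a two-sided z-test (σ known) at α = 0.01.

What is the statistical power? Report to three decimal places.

Power ≈ 0.763

Noncentrality parameter: δ = d / √(1/n₁ + 1/n₂) = 1.03 / √(1/15 + 1/32) = 3.2916
Critical value for a two-sided test at α = 0.01: z_{α/2} = 2.576.
Power = Φ(δ − 2.576) + Φ(−δ − 2.576) = Φ(0.716) + Φ(-5.867) = 0.7629 + 0.0000 = 0.7629.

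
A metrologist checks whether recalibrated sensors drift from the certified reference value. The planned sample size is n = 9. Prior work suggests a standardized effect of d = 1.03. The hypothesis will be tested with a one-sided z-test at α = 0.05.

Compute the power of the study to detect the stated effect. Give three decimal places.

Power ≈ 0.926

Noncentrality parameter: λ = d·√n = 1.03 × √9 = 3.0900
One-sided α = 0.05 → critical value z_{0.05} = 1.645.
Power = P(Z > 1.645 − λ) = Φ(1.445) = 0.9258.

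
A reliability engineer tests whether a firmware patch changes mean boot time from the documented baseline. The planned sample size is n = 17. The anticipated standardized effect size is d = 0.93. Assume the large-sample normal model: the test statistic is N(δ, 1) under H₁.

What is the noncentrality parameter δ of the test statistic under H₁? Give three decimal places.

The noncentrality parameter scales effect size by the design's sample-size factor: δ = d·√n = 0.93 × √17 = 3.8345

δ ≈ 3.834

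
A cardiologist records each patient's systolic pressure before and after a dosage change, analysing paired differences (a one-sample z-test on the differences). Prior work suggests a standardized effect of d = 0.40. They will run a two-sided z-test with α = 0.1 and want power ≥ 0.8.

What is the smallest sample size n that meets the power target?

Set Φ(δ − 1.645) = 0.8; then δ − 1.645 = Φ⁻¹(0.8) = 0.842, giving δ = 2.486.
(The Φ(−δ − z_{α/2}) term is vanishingly small for δ > 0 and is dropped in the standard sample-size formula.)
δ = d·√n ⇒ n = (δ/d)² = (2.486 / 0.40)² = 38.64.
Rounding up, n = 39.

n = 39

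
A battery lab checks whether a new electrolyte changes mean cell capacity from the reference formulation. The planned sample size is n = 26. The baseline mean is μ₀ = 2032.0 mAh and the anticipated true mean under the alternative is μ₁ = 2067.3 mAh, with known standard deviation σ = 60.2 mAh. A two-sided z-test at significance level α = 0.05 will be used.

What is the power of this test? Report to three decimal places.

Standardized effect: d = |μ₁ − μ₀| / σ = |2067.3 − 2032.0| / 60.2 = 0.5864
Noncentrality parameter: δ = d·√n = 0.5864 × √26 = 2.9900
Critical value for a two-sided test at α = 0.05: z_{α/2} = 1.960.
Power = Φ(δ − 1.960) + Φ(−δ − 1.960) = Φ(1.030) + Φ(-4.950) = 0.8485 + 0.0000 = 0.8485.

Power ≈ 0.848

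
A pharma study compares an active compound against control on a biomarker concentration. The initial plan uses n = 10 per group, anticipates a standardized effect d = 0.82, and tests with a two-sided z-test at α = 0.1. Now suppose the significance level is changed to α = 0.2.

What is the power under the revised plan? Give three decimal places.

Power ≈ 0.710

δ = d·√(n/2) = 0.82 × √(10/2) = 1.8336 (unchanged). New critical value: z_{0.1} = 1.282.
Revised power = Φ(δ − 1.282) + Φ(−δ − 1.282) = Φ(0.552) + Φ(-3.115) = 0.7095 + 0.0009 = 0.7105.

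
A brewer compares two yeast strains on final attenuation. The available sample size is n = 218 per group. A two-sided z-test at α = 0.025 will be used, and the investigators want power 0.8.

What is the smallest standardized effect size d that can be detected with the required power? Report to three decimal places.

Need Φ(δ − 2.241) = 0.8, so δ = 2.241 + 0.842 = 3.083.
(The second rejection-region term Φ(−δ − z_{α/2}) is negligible and dropped.)
δ = d·√(n/2) ⇒ d = δ/√(n/2) = 3.083/√(218/2) = 0.2953.

d ≈ 0.295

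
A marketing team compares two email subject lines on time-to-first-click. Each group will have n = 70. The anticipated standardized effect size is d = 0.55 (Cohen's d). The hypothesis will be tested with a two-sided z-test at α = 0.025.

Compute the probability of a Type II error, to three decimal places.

Noncentrality parameter: δ = d·√(n/2) = 0.55 × √(70/2) = 3.2538
Two-sided α = 0.025 → critical value z_{0.0125} = 2.241.
Power = Φ(δ − 2.241) + Φ(−δ − 2.241) = Φ(1.012) + Φ(-5.495) = 0.8443 + 0.0000 = 0.8443.
Type II error: β = 1 − power = 1 − 0.8443 = 0.1557.

β ≈ 0.156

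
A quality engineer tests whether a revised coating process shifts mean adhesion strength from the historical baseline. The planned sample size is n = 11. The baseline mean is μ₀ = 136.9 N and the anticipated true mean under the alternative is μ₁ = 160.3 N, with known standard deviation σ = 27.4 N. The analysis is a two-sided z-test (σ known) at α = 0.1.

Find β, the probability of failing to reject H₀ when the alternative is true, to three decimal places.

β ≈ 0.117

Standardized effect: d = |μ₁ − μ₀| / σ = |160.3 − 136.9| / 27.4 = 0.8540
Noncentrality parameter: δ = d·√n = 0.8540 × √11 = 2.8324
Critical value for a two-sided test at α = 0.1: z_{α/2} = 1.645.
Power = Φ(δ − 1.645) + Φ(−δ − 1.645) = Φ(1.188) + Φ(-4.477) = 0.8825 + 0.0000 = 0.8825.
Type II error: β = 1 − power = 1 − 0.8825 = 0.1175.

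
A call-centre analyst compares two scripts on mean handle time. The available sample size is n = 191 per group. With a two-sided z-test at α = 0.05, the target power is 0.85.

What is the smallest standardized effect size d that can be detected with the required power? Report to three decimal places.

Required noncentrality: δ = z_{0.025} + z_{0.15} = 1.960 + 1.036 = 2.996.
(Lower-tail contribution to power is negligible for δ > 0.)
δ = d·√(n/2) ⇒ d = δ/√(n/2) = 2.996/√(191/2) = 0.3066.

d ≈ 0.307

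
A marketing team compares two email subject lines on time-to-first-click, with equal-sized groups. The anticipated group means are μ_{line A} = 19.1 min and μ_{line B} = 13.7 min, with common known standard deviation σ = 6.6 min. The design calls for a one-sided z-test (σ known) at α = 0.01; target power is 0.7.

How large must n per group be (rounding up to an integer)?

n = 25 per group

Standardized effect: d = |μ_{line A} − μ_{line B}| / σ = |19.1 − 13.7| / 6.6 = 0.8182
Set Φ(δ − 2.326) = 0.7; then δ − 2.326 = Φ⁻¹(0.7) = 0.524, giving δ = 2.851.
δ = d·√(n/2) ⇒ n = 2(δ/d)² = 2 × (2.851 / 0.8182)² = 24.28.
Rounding up, n = 25 per group.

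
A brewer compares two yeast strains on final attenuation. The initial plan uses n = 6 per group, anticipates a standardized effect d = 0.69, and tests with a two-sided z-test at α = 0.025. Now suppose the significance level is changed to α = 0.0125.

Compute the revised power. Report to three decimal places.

Power ≈ 0.096

δ = d·√(n/2) = 0.69 × √(6/2) = 1.1951 (unchanged). New critical value: z_{0.0063} = 2.498.
Revised power = Φ(δ − 2.498) + Φ(−δ − 2.498) = Φ(-1.303) + Φ(-3.693) = 0.0964 + 0.0001 = 0.0965.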